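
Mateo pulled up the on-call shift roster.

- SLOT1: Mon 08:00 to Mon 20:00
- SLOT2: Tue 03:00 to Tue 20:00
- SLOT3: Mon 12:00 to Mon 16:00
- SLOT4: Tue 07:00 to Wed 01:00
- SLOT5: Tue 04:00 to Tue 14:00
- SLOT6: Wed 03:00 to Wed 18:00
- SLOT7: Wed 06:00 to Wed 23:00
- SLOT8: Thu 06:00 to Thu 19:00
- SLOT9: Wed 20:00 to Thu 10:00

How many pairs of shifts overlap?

Check each pair: they overlap iff neither finishes before the other starts.
Sorted by start: SLOT1, SLOT3, SLOT2, SLOT5, SLOT4, SLOT6, SLOT7, SLOT9, SLOT8.
SLOT3 starts before SLOT1 ends → SLOT1 and SLOT3 overlap.
SLOT2 starts after SLOT1 ends, so SLOT1 has no further overlaps.
SLOT2 starts after SLOT3 ends, so SLOT3 has no further overlaps.
SLOT5 starts before SLOT2 ends → SLOT2 and SLOT5 overlap.
SLOT4 starts before SLOT2 ends → SLOT2 and SLOT4 overlap.
SLOT6 starts after SLOT2 ends, so SLOT2 has no further overlaps.
SLOT4 starts before SLOT5 ends → SLOT5 and SLOT4 overlap.
SLOT6 starts after SLOT5 ends, so SLOT5 has no further overlaps.
SLOT6 starts after SLOT4 ends, so SLOT4 has no further overlaps.
SLOT7 starts before SLOT6 ends → SLOT6 and SLOT7 overlap.
SLOT9 starts after SLOT6 ends, so SLOT6 has no further overlaps.
SLOT9 starts before SLOT7 ends → SLOT7 and SLOT9 overlap.
SLOT8 starts after SLOT7 ends.
SLOT8 starts before SLOT9 ends → SLOT9 and SLOT8 overlap.
Overlapping pairs: SLOT1 & SLOT3, SLOT2 & SLOT4, SLOT2 & SLOT5, SLOT4 & SLOT5, SLOT6 & SLOT7, SLOT7 & SLOT9, SLOT8 & SLOT9 — 7 in total.

7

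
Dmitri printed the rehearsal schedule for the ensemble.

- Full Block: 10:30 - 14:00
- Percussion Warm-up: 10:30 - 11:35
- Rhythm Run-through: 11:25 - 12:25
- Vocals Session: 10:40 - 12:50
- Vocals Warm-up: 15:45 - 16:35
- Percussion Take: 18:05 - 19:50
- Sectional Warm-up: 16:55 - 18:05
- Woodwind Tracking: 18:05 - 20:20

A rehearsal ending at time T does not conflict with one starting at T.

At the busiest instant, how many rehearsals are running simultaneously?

4

Sort all start/end points and keep a running count:
10:30 start Full Block → 1
10:30 start Percussion Warm-up → 2
10:40 start Vocals Session → 3
11:25 start Rhythm Run-through → 4
11:35 end Percussion Warm-up → 3
12:25 end Rhythm Run-through → 2
12:50 end Vocals Session → 1
14:00 end Full Block → 0
15:45 start Vocals Warm-up → 1
16:35 end Vocals Warm-up → 0
16:55 start Sectional Warm-up → 1
18:05 end Sectional Warm-up → 0
18:05 start Percussion Take → 1
18:05 start Woodwind Tracking → 2
19:50 end Percussion Take → 1
20:20 end Woodwind Tracking → 0
Peak is 4, at 11:25 (Full Block, Percussion Warm-up, Rhythm Run-through, Vocals Session).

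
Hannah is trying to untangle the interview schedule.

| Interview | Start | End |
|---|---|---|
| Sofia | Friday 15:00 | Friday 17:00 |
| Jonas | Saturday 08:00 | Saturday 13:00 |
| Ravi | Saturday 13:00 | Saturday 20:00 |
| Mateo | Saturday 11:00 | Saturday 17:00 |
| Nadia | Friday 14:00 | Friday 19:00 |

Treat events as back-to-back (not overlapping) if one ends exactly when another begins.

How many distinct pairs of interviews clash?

3

Two intervals overlap when each starts before the other ends.
Sorted by start: Nadia, Sofia, Jonas, Mateo, Ravi.
Sofia starts before Nadia ends → Nadia and Sofia overlap.
Jonas starts after Nadia ends, so nothing later overlaps Nadia either.
Jonas starts after Sofia ends, so nothing later overlaps Sofia either.
Mateo starts before Jonas ends → Jonas and Mateo overlap.
Ravi starts exactly when Jonas ends (back-to-back, no overlap).
Ravi starts before Mateo ends → Mateo and Ravi overlap.
Overlapping pairs: Jonas & Mateo, Mateo & Ravi, Nadia & Sofia — 3 in total.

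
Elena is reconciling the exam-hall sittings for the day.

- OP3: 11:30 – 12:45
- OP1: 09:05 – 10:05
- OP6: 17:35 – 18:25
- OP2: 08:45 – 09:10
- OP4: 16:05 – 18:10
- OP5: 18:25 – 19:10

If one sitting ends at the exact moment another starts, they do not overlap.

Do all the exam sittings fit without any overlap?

No

Sorted by start: OP2, OP1, OP3, OP4, OP6, OP5.
OP1 starts before OP2 ends → OP2 and OP1 overlap.
That's a conflict, so the schedule is not conflict-free.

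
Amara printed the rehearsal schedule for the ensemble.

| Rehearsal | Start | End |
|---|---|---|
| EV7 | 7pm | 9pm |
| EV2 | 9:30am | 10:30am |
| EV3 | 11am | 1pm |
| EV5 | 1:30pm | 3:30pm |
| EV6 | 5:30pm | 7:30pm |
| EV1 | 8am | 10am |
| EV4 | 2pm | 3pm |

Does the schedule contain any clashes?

Sorted by start: EV1, EV2, EV3, EV5, EV4, EV6, EV7.
EV2 starts before EV1 ends → EV1 and EV2 overlap.
That's a conflict, so the schedule is not conflict-free.

Yes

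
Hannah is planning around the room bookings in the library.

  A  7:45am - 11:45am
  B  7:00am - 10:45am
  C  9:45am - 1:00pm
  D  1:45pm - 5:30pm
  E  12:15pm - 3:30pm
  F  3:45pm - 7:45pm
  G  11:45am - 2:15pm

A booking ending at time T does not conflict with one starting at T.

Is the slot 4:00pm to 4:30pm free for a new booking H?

B: ends 10:45am at or before H starts 4:00pm → clear.
A: ends 11:45am at or before H starts 4:00pm → clear.
C: ends 1:00pm at or before H starts 4:00pm → clear.
G: ends 2:15pm at or before H starts 4:00pm → clear.
E: ends 3:30pm at or before H starts 4:00pm → clear.
D: starts 1:45pm before H ends 4:30pm, and ends 5:30pm after H starts 4:00pm → overlap.
F: starts 3:45pm before H ends 4:30pm, and ends 7:45pm after H starts 4:00pm → overlap.
H overlaps D, F.

No — it overlaps D, F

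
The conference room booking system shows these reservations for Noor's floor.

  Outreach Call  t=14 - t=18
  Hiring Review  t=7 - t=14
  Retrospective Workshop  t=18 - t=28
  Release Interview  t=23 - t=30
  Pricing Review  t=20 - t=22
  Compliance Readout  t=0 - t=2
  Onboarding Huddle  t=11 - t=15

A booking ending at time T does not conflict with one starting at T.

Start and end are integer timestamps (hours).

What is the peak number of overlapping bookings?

Walk through starts and ends in time order (an end at T is processed before a start at T):
t=0 start Compliance Readout → 1
t=2 end Compliance Readout → 0
t=7 start Hiring Review → 1
t=11 start Onboarding Huddle → 2
t=14 end Hiring Review → 1
t=14 start Outreach Call → 2
t=15 end Onboarding Huddle → 1
t=18 end Outreach Call → 0
t=18 start Retrospective Workshop → 1
t=20 start Pricing Review → 2
t=22 end Pricing Review → 1
t=23 start Release Interview → 2
t=28 end Retrospective Workshop → 1
t=30 end Release Interview → 0
Peak is 2, at t=11 (Hiring Review, Onboarding Huddle).

2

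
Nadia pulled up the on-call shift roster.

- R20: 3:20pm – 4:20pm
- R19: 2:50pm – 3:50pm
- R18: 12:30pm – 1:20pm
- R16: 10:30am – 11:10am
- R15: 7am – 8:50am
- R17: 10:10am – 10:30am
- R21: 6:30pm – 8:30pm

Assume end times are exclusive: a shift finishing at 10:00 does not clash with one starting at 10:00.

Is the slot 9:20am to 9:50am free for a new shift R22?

Yes — the slot is free

R15: ends 8:50am at or before R22 starts 9:20am → clear.
R17: starts 10:10am at or after R22 ends 9:50am → clear.
R16: starts 10:30am at or after R22 ends 9:50am → clear.
R18: starts 12:30pm at or after R22 ends 9:50am → clear.
R19: starts 2:50pm at or after R22 ends 9:50am → clear.
R20: starts 3:20pm at or after R22 ends 9:50am → clear.
R21: starts 6:30pm at or after R22 ends 9:50am → clear.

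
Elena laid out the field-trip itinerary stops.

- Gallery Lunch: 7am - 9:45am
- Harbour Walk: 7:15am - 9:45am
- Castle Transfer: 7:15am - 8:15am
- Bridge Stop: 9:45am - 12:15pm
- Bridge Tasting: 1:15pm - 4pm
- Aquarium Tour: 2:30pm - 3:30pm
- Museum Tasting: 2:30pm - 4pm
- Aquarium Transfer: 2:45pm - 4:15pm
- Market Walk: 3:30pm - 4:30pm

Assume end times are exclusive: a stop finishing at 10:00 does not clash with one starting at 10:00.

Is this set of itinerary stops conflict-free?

No

Sorted by start: Gallery Lunch, Harbour Walk, Castle Transfer, Bridge Stop, Bridge Tasting, Aquarium Tour, Museum Tasting, Aquarium Transfer, Market Walk.
Harbour Walk starts before Gallery Lunch ends → Gallery Lunch and Harbour Walk overlap.
That's a conflict, so the schedule is not conflict-free.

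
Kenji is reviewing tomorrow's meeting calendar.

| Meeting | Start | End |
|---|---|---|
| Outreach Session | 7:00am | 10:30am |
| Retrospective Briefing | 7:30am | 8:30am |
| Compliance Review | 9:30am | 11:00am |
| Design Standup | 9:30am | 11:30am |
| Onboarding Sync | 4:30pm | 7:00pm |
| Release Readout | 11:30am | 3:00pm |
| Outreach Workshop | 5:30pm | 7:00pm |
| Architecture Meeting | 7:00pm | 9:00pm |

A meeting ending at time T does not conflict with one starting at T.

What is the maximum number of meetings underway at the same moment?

3

Walk through starts and ends in time order (an end at T is processed before a start at T):
7:00am start Outreach Session → 1
7:30am start Retrospective Briefing → 2
8:30am end Retrospective Briefing → 1
9:30am start Compliance Review → 2
9:30am start Design Standup → 3
10:30am end Outreach Session → 2
11:00am end Compliance Review → 1
11:30am end Design Standup → 0
11:30am start Release Readout → 1
3:00pm end Release Readout → 0
4:30pm start Onboarding Sync → 1
5:30pm start Outreach Workshop → 2
7:00pm end Onboarding Sync → 1
7:00pm end Outreach Workshop → 0
7:00pm start Architecture Meeting → 1
9:00pm end Architecture Meeting → 0
Peak is 3, at 9:30am (Compliance Review, Design Standup, Outreach Session).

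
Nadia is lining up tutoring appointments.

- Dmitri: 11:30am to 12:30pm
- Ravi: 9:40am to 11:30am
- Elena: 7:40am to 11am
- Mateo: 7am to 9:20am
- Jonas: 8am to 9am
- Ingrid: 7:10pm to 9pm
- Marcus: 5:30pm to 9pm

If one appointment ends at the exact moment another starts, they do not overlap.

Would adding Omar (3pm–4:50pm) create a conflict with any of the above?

Mateo: ends 9:20am at or before Omar starts 3pm → clear.
Elena: ends 11am at or before Omar starts 3pm → clear.
Jonas: ends 9am at or before Omar starts 3pm → clear.
Ravi: ends 11:30am at or before Omar starts 3pm → clear.
Dmitri: ends 12:30pm at or before Omar starts 3pm → clear.
Marcus: starts 5:30pm at or after Omar ends 4:50pm → clear.
Ingrid: starts 7:10pm at or after Omar ends 4:50pm → clear.

No — it doesn't clash with anything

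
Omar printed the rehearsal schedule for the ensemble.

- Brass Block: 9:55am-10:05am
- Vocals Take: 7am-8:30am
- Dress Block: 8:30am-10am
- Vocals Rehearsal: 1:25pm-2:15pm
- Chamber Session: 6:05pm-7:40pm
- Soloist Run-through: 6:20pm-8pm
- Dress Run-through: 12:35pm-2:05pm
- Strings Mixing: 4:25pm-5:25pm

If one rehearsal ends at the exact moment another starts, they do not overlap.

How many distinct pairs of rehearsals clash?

Two intervals overlap when each starts before the other ends.
Sorted by start: Vocals Take, Dress Block, Brass Block, Dress Run-through, Vocals Rehearsal, Strings Mixing, Chamber Session, Soloist Run-through.
Dress Block starts exactly when Vocals Take ends (back-to-back, no overlap), so Vocals Take has no further overlaps.
Brass Block starts before Dress Block ends → Dress Block and Brass Block overlap.
Dress Run-through starts after Dress Block ends, so Dress Block has no further overlaps.
Dress Run-through starts after Brass Block ends, so Brass Block has no further overlaps.
Vocals Rehearsal starts before Dress Run-through ends → Dress Run-through and Vocals Rehearsal overlap.
Strings Mixing starts after Dress Run-through ends, so Dress Run-through has no further overlaps.
Strings Mixing starts after Vocals Rehearsal ends, so Vocals Rehearsal has no further overlaps.
Chamber Session starts after Strings Mixing ends, so Strings Mixing has no further overlaps.
Soloist Run-through starts before Chamber Session ends → Chamber Session and Soloist Run-through overlap.
Overlapping pairs: Brass Block & Dress Block, Chamber Session & Soloist Run-through, Dress Run-through & Vocals Rehearsal — 3 in total.

3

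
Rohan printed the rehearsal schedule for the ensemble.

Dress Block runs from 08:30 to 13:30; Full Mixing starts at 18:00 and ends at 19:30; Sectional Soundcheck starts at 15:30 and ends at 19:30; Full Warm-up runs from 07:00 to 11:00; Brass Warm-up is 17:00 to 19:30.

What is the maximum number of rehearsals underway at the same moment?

Sort all start/end points and keep a running count:
07:00 start Full Warm-up → 1
08:30 start Dress Block → 2
11:00 end Full Warm-up → 1
13:30 end Dress Block → 0
15:30 start Sectional Soundcheck → 1
17:00 start Brass Warm-up → 2
18:00 start Full Mixing → 3
19:30 end Brass Warm-up → 2
19:30 end Full Mixing → 1
19:30 end Sectional Soundcheck → 0
Peak is 3, at 18:00 (Brass Warm-up, Full Mixing, Sectional Soundcheck).

3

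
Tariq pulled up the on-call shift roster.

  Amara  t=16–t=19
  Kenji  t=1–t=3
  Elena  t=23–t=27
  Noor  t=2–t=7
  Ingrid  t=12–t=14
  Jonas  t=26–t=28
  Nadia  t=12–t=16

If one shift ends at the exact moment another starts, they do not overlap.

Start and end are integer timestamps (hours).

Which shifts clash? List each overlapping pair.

Elena & Jonas, Ingrid & Nadia, Kenji & Noor

Sorted by start: Kenji, Noor, Ingrid, Nadia, Amara, Elena, Jonas.
Noor starts before Kenji ends → Kenji and Noor overlap.
Ingrid starts after Kenji ends — done with Kenji.
Ingrid starts after Noor ends — done with Noor.
Nadia starts before Ingrid ends → Ingrid and Nadia overlap.
Amara starts after Ingrid ends — done with Ingrid.
Amara starts exactly when Nadia ends (back-to-back, no overlap) — done with Nadia.
Elena starts after Amara ends — done with Amara.
Jonas starts before Elena ends → Elena and Jonas overlap.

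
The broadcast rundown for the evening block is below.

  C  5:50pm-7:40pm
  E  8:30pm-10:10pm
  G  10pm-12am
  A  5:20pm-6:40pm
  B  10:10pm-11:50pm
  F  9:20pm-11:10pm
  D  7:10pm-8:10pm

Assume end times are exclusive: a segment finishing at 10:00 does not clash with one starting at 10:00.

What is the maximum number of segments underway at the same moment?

Walk through starts and ends in time order (an end at T is processed before a start at T):
5:20pm start A → 1
5:50pm start C → 2
6:40pm end A → 1
7:10pm start D → 2
7:40pm end C → 1
8:10pm end D → 0
8:30pm start E → 1
9:20pm start F → 2
10pm start G → 3
10:10pm end E → 2
10:10pm start B → 3
11:10pm end F → 2
11:50pm end B → 1
12am end G → 0
Peak is 3, at 10pm (E, F, G).

3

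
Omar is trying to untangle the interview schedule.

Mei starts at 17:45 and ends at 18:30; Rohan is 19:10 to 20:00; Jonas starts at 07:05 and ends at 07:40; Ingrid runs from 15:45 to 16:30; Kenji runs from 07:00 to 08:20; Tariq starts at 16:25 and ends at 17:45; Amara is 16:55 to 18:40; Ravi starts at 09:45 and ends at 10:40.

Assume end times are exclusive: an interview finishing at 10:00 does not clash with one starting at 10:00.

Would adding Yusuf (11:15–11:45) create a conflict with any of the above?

Kenji: ends 08:20 at or before Yusuf starts 11:15 → clear.
Jonas: ends 07:40 at or before Yusuf starts 11:15 → clear.
Ravi: ends 10:40 at or before Yusuf starts 11:15 → clear.
Ingrid: starts 15:45 at or after Yusuf ends 11:45 → clear.
Tariq: starts 16:25 at or after Yusuf ends 11:45 → clear.
Amara: starts 16:55 at or after Yusuf ends 11:45 → clear.
Mei: starts 17:45 at or after Yusuf ends 11:45 → clear.
Rohan: starts 19:10 at or after Yusuf ends 11:45 → clear.

No — it doesn't clash with anything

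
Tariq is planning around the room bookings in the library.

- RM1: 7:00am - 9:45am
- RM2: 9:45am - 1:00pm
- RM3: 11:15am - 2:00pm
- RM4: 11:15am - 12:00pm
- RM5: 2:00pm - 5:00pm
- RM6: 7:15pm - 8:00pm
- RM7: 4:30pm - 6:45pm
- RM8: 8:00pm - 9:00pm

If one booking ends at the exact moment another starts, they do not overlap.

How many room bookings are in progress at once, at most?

Walk through starts and ends in time order (an end at T is processed before a start at T):
7:00am start RM1 → 1
9:45am end RM1 → 0
9:45am start RM2 → 1
11:15am start RM3 → 2
11:15am start RM4 → 3
12:00pm end RM4 → 2
1:00pm end RM2 → 1
2:00pm end RM3 → 0
2:00pm start RM5 → 1
4:30pm start RM7 → 2
5:00pm end RM5 → 1
6:45pm end RM7 → 0
7:15pm start RM6 → 1
8:00pm end RM6 → 0
8:00pm start RM8 → 1
9:00pm end RM8 → 0
Peak is 3, at 11:15am (RM2, RM3, RM4).

3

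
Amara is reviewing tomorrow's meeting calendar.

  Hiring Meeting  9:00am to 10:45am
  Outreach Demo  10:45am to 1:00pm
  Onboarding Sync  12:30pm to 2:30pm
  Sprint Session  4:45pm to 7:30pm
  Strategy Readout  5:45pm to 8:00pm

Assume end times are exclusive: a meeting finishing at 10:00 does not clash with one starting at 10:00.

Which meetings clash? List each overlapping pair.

Sorted by start: Hiring Meeting, Outreach Demo, Onboarding Sync, Sprint Session, Strategy Readout.
Outreach Demo starts exactly when Hiring Meeting ends (back-to-back, no overlap); Hiring Meeting is clear from here.
Onboarding Sync starts before Outreach Demo ends → Outreach Demo and Onboarding Sync overlap.
Sprint Session starts after Outreach Demo ends; Outreach Demo is clear from here.
Sprint Session starts after Onboarding Sync ends; Onboarding Sync is clear from here.
Strategy Readout starts before Sprint Session ends → Sprint Session and Strategy Readout overlap.

Onboarding Sync & Outreach Demo, Sprint Session & Strategy Readout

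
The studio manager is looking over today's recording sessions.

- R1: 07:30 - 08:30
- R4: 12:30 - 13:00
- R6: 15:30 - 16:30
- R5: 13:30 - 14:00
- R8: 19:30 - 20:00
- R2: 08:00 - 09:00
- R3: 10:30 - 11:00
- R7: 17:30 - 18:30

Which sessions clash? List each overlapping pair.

Two intervals overlap when each starts before the other ends.
Sorted by start: R1, R2, R3, R4, R5, R6, R7, R8.
R2 starts before R1 ends → R1 and R2 overlap.
R3 starts after R1 ends; R1 is clear from here.
R3 starts after R2 ends; R2 is clear from here.
R4 starts after R3 ends; R3 is clear from here.
R5 starts after R4 ends; R4 is clear from here.
R6 starts after R5 ends; R5 is clear from here.
R7 starts after R6 ends; R6 is clear from here.
R8 starts after R7 ends.

R1 & R2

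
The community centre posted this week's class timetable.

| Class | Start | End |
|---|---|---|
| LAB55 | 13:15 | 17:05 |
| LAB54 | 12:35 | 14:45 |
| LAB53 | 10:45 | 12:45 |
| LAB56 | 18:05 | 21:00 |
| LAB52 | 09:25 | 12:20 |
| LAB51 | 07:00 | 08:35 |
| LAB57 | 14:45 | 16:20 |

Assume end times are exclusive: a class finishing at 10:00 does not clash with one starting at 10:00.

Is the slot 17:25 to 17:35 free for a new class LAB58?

Yes — the slot is free

LAB51: ends 08:35 at or before LAB58 starts 17:25 → clear.
LAB52: ends 12:20 at or before LAB58 starts 17:25 → clear.
LAB53: ends 12:45 at or before LAB58 starts 17:25 → clear.
LAB54: ends 14:45 at or before LAB58 starts 17:25 → clear.
LAB55: ends 17:05 at or before LAB58 starts 17:25 → clear.
LAB57: ends 16:20 at or before LAB58 starts 17:25 → clear.
LAB56: starts 18:05 at or after LAB58 ends 17:35 → clear.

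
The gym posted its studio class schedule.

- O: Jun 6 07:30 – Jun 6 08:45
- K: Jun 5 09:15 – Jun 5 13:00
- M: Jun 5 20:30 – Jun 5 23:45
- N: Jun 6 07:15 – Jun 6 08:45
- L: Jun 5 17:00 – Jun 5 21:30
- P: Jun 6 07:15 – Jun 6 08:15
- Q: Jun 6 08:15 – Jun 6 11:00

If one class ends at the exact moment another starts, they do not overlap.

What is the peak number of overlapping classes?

3

Sort all start/end points and keep a running count:
Jun 5 09:15 start K → 1
Jun 5 13:00 end K → 0
Jun 5 17:00 start L → 1
Jun 5 20:30 start M → 2
Jun 5 21:30 end L → 1
Jun 5 23:45 end M → 0
Jun 6 07:15 start N → 1
Jun 6 07:15 start P → 2
Jun 6 07:30 start O → 3
Jun 6 08:15 end P → 2
Jun 6 08:15 start Q → 3
Jun 6 08:45 end N → 2
Jun 6 08:45 end O → 1
Jun 6 11:00 end Q → 0
Peak is 3, at Jun 6 07:30 (N, O, P).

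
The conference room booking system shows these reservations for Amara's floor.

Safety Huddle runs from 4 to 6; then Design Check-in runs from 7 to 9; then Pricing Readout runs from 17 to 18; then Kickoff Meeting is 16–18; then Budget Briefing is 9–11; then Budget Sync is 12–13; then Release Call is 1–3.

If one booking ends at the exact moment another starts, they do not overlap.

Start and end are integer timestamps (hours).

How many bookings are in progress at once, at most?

Sort all start/end points and keep a running count:
1 start Release Call → 1
3 end Release Call → 0
4 start Safety Huddle → 1
6 end Safety Huddle → 0
7 start Design Check-in → 1
9 end Design Check-in → 0
9 start Budget Briefing → 1
11 end Budget Briefing → 0
12 start Budget Sync → 1
13 end Budget Sync → 0
16 start Kickoff Meeting → 1
17 start Pricing Readout → 2
18 end Kickoff Meeting → 1
18 end Pricing Readout → 0
Peak is 2, at 17 (Kickoff Meeting, Pricing Readout).

2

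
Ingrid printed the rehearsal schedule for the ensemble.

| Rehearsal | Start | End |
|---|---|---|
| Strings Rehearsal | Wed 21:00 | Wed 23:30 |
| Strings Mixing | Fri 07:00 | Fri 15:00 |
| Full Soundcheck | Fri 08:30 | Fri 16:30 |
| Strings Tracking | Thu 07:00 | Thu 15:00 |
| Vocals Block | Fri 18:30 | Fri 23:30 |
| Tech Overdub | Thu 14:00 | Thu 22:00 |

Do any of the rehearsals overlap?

Check each pair: they overlap iff neither finishes before the other starts.
Sorted by start: Strings Rehearsal, Strings Tracking, Tech Overdub, Strings Mixing, Full Soundcheck, Vocals Block.
Strings Tracking starts after Strings Rehearsal ends — done with Strings Rehearsal.
Tech Overdub starts before Strings Tracking ends → Strings Tracking and Tech Overdub overlap.
That's a conflict, so the schedule is not conflict-free.

Yes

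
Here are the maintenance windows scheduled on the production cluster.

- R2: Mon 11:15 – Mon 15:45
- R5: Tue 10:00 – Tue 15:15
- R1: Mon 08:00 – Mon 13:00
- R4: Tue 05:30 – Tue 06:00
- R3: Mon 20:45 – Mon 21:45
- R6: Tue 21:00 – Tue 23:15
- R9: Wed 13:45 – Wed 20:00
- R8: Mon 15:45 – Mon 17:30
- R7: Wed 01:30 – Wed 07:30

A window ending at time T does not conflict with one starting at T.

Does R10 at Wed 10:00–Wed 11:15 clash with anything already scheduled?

R1: ends Mon 13:00 at or before R10 starts Wed 10:00 → clear.
R2: ends Mon 15:45 at or before R10 starts Wed 10:00 → clear.
R8: ends Mon 17:30 at or before R10 starts Wed 10:00 → clear.
R3: ends Mon 21:45 at or before R10 starts Wed 10:00 → clear.
R4: ends Tue 06:00 at or before R10 starts Wed 10:00 → clear.
R5: ends Tue 15:15 at or before R10 starts Wed 10:00 → clear.
R6: ends Tue 23:15 at or before R10 starts Wed 10:00 → clear.
R7: ends Wed 07:30 at or before R10 starts Wed 10:00 → clear.
R9: starts Wed 13:45 at or after R10 ends Wed 11:15 → clear.

No — it doesn't clash with anything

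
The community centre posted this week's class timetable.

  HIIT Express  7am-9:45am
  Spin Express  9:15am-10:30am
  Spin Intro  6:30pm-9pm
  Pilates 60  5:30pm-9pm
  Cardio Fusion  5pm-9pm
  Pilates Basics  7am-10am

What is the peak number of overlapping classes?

3

Sort all start/end points and keep a running count:
7am start HIIT Express → 1
7am start Pilates Basics → 2
9:15am start Spin Express → 3
9:45am end HIIT Express → 2
10am end Pilates Basics → 1
10:30am end Spin Express → 0
5pm start Cardio Fusion → 1
5:30pm start Pilates 60 → 2
6:30pm start Spin Intro → 3
9pm end Cardio Fusion → 2
9pm end Pilates 60 → 1
9pm end Spin Intro → 0
Peak is 3, at 9:15am (HIIT Express, Pilates Basics, Spin Express).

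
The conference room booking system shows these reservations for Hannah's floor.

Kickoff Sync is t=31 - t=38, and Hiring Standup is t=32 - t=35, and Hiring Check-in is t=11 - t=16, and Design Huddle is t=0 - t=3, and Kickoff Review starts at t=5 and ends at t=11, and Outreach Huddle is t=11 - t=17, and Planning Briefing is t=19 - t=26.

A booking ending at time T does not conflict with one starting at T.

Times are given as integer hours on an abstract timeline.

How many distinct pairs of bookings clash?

2

Check each pair: they overlap iff neither finishes before the other starts.
Sorted by start: Design Huddle, Kickoff Review, Hiring Check-in, Outreach Huddle, Planning Briefing, Kickoff Sync, Hiring Standup.
Kickoff Review starts after Design Huddle ends — done with Design Huddle.
Hiring Check-in starts exactly when Kickoff Review ends (back-to-back, no overlap) — done with Kickoff Review.
Outreach Huddle starts before Hiring Check-in ends → Hiring Check-in and Outreach Huddle overlap.
Planning Briefing starts after Hiring Check-in ends — done with Hiring Check-in.
Planning Briefing starts after Outreach Huddle ends — done with Outreach Huddle.
Kickoff Sync starts after Planning Briefing ends — done with Planning Briefing.
Hiring Standup starts before Kickoff Sync ends → Kickoff Sync and Hiring Standup overlap.
Overlapping pairs: Hiring Check-in & Outreach Huddle, Hiring Standup & Kickoff Sync — 2 in total.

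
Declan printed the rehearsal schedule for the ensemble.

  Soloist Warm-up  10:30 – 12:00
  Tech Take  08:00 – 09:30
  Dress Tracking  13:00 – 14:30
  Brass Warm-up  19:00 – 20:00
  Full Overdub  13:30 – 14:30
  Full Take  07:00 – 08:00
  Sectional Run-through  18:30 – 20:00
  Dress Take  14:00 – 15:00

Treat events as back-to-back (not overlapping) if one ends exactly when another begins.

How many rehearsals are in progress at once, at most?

3

Sort all start/end points and keep a running count:
07:00 start Full Take → 1
08:00 end Full Take → 0
08:00 start Tech Take → 1
09:30 end Tech Take → 0
10:30 start Soloist Warm-up → 1
12:00 end Soloist Warm-up → 0
13:00 start Dress Tracking → 1
13:30 start Full Overdub → 2
14:00 start Dress Take → 3
14:30 end Dress Tracking → 2
14:30 end Full Overdub → 1
15:00 end Dress Take → 0
18:30 start Sectional Run-through → 1
19:00 start Brass Warm-up → 2
20:00 end Brass Warm-up → 1
20:00 end Sectional Run-through → 0
Peak is 3, at 14:00 (Dress Take, Dress Tracking, Full Overdub).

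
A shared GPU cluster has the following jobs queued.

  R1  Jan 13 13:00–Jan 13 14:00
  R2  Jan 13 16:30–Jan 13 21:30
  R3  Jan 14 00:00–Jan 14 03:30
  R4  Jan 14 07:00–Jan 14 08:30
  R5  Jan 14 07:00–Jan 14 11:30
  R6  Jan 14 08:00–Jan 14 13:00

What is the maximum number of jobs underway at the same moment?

3

Sweep the timeline, counting +1 at each start and −1 at each end (ends before starts at a tie):
Jan 13 13:00 start R1 → 1
Jan 13 14:00 end R1 → 0
Jan 13 16:30 start R2 → 1
Jan 13 21:30 end R2 → 0
Jan 14 00:00 start R3 → 1
Jan 14 03:30 end R3 → 0
Jan 14 07:00 start R4 → 1
Jan 14 07:00 start R5 → 2
Jan 14 08:00 start R6 → 3
Jan 14 08:30 end R4 → 2
Jan 14 11:30 end R5 → 1
Jan 14 13:00 end R6 → 0
Peak is 3, at Jan 14 08:00 (R4, R5, R6).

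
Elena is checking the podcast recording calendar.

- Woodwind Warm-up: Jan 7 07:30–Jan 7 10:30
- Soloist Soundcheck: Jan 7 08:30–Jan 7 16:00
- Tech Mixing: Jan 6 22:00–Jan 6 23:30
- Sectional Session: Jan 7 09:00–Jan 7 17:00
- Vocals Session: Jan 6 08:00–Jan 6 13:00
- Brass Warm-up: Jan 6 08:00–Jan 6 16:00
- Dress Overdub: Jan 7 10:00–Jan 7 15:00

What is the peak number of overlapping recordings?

4

Walk through starts and ends in time order (an end at T is processed before a start at T):
Jan 6 08:00 start Brass Warm-up → 1
Jan 6 08:00 start Vocals Session → 2
Jan 6 13:00 end Vocals Session → 1
Jan 6 16:00 end Brass Warm-up → 0
Jan 6 22:00 start Tech Mixing → 1
Jan 6 23:30 end Tech Mixing → 0
Jan 7 07:30 start Woodwind Warm-up → 1
Jan 7 08:30 start Soloist Soundcheck → 2
Jan 7 09:00 start Sectional Session → 3
Jan 7 10:00 start Dress Overdub → 4
Jan 7 10:30 end Woodwind Warm-up → 3
Jan 7 15:00 end Dress Overdub → 2
Jan 7 16:00 end Soloist Soundcheck → 1
Jan 7 17:00 end Sectional Session → 0
Peak is 4, at Jan 7 10:00 (Dress Overdub, Sectional Session, Soloist Soundcheck, Woodwind Warm-up).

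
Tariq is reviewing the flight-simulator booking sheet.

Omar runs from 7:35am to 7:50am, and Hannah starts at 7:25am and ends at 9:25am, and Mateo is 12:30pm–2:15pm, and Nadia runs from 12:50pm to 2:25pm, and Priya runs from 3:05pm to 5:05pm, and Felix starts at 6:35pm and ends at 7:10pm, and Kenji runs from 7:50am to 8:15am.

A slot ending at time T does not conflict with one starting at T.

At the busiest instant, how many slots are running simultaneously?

2

Sweep the timeline, counting +1 at each start and −1 at each end (ends before starts at a tie):
7:25am start Hannah → 1
7:35am start Omar → 2
7:50am end Omar → 1
7:50am start Kenji → 2
8:15am end Kenji → 1
9:25am end Hannah → 0
12:30pm start Mateo → 1
12:50pm start Nadia → 2
2:15pm end Mateo → 1
2:25pm end Nadia → 0
3:05pm start Priya → 1
5:05pm end Priya → 0
6:35pm start Felix → 1
7:10pm end Felix → 0
Peak is 2, at 7:35am (Hannah, Omar).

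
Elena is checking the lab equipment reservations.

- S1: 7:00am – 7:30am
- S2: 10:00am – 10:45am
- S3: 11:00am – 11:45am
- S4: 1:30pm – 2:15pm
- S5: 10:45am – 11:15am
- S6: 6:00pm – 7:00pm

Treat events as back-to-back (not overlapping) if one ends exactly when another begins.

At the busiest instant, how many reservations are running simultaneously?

2

Walk through starts and ends in time order (an end at T is processed before a start at T):
7:00am start S1 → 1
7:30am end S1 → 0
10:00am start S2 → 1
10:45am end S2 → 0
10:45am start S5 → 1
11:00am start S3 → 2
11:15am end S5 → 1
11:45am end S3 → 0
1:30pm start S4 → 1
2:15pm end S4 → 0
6:00pm start S6 → 1
7:00pm end S6 → 0
Peak is 2, at 11:00am (S3, S5).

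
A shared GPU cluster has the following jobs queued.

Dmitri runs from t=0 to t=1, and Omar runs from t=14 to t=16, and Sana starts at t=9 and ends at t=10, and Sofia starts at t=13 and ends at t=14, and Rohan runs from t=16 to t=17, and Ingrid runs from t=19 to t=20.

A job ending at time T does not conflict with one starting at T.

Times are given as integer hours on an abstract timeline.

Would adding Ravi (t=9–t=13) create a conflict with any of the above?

Yes — it overlaps Sana

Dmitri: ends t=1 at or before Ravi starts t=9 → clear.
Sana: starts t=9 before Ravi ends t=13, and ends t=10 after Ravi starts t=9 → overlap.
Sofia: starts t=13 at or after Ravi ends t=13 → clear.
Omar: starts t=14 at or after Ravi ends t=13 → clear.
Rohan: starts t=16 at or after Ravi ends t=13 → clear.
Ingrid: starts t=19 at or after Ravi ends t=13 → clear.
Ravi overlaps Sana.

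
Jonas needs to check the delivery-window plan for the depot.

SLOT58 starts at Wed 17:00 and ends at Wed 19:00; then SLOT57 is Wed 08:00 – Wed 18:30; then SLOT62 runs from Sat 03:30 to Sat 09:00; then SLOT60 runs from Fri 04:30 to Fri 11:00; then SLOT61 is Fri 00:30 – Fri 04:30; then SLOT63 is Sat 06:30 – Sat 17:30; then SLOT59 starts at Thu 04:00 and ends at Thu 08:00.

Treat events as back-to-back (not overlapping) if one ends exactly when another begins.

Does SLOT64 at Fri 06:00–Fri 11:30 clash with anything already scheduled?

Yes — it overlaps SLOT60

SLOT57: ends Wed 18:30 at or before SLOT64 starts Fri 06:00 → clear.
SLOT58: ends Wed 19:00 at or before SLOT64 starts Fri 06:00 → clear.
SLOT59: ends Thu 08:00 at or before SLOT64 starts Fri 06:00 → clear.
SLOT61: ends Fri 04:30 at or before SLOT64 starts Fri 06:00 → clear.
SLOT60: starts Fri 04:30 before SLOT64 ends Fri 11:30, and ends Fri 11:00 after SLOT64 starts Fri 06:00 → overlap.
SLOT62: starts Sat 03:30 at or after SLOT64 ends Fri 11:30 → clear.
SLOT63: starts Sat 06:30 at or after SLOT64 ends Fri 11:30 → clear.
SLOT64 overlaps SLOT60.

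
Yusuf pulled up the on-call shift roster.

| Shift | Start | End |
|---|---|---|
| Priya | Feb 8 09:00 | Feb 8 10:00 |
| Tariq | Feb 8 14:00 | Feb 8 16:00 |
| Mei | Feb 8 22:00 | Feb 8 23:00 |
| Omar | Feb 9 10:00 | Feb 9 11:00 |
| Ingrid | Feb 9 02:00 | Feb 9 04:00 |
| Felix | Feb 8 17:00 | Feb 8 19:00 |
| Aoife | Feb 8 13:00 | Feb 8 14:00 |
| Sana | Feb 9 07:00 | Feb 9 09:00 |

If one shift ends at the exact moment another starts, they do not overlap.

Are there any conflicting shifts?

Sorted by start: Priya, Aoife, Tariq, Felix, Mei, Ingrid, Sana, Omar.
Aoife starts after Priya ends, so nothing later overlaps Priya either.
Tariq starts exactly when Aoife ends (back-to-back, no overlap), so nothing later overlaps Aoife either.
Felix starts after Tariq ends, so nothing later overlaps Tariq either.
Mei starts after Felix ends, so nothing later overlaps Felix either.
Ingrid starts after Mei ends, so nothing later overlaps Mei either.
Sana starts after Ingrid ends, so nothing later overlaps Ingrid either.
Omar starts after Sana ends.
Every pair is clear; the schedule has no overlaps.

No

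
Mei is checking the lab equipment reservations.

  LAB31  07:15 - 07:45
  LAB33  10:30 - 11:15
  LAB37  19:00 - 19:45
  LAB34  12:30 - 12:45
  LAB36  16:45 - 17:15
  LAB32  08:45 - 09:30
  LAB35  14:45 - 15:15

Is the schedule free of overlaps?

Check each pair: they overlap iff neither finishes before the other starts.
Sorted by start: LAB31, LAB32, LAB33, LAB34, LAB35, LAB36, LAB37.
LAB32 starts after LAB31 ends, so nothing later overlaps LAB31 either.
LAB33 starts after LAB32 ends, so nothing later overlaps LAB32 either.
LAB34 starts after LAB33 ends, so nothing later overlaps LAB33 either.
LAB35 starts after LAB34 ends, so nothing later overlaps LAB34 either.
LAB36 starts after LAB35 ends, so nothing later overlaps LAB35 either.
LAB37 starts after LAB36 ends.
Every pair is clear; the schedule has no overlaps.

Yes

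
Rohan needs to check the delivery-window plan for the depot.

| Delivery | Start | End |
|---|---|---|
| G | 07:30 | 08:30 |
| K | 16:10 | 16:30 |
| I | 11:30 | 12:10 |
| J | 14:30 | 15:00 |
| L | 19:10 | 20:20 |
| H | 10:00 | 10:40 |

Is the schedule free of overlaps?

Sorted by start: G, H, I, J, K, L.
H starts after G ends, so nothing later overlaps G either.
I starts after H ends, so nothing later overlaps H either.
J starts after I ends, so nothing later overlaps I either.
K starts after J ends, so nothing later overlaps J either.
L starts after K ends.
Every pair is clear; the schedule has no overlaps.

Yes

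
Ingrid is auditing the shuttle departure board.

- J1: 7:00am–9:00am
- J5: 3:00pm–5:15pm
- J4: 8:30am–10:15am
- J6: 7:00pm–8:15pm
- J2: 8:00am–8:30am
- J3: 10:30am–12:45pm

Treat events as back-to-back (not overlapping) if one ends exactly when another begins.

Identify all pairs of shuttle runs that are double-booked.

J1 & J2, J1 & J4

Sorted by start: J1, J2, J4, J3, J5, J6.
J2 starts before J1 ends → J1 and J2 overlap.
J4 starts before J1 ends → J1 and J4 overlap.
J3 starts after J1 ends, so J1 has no further overlaps.
J4 starts exactly when J2 ends (back-to-back, no overlap), so J2 has no further overlaps.
J3 starts after J4 ends, so J4 has no further overlaps.
J5 starts after J3 ends, so J3 has no further overlaps.
J6 starts after J5 ends.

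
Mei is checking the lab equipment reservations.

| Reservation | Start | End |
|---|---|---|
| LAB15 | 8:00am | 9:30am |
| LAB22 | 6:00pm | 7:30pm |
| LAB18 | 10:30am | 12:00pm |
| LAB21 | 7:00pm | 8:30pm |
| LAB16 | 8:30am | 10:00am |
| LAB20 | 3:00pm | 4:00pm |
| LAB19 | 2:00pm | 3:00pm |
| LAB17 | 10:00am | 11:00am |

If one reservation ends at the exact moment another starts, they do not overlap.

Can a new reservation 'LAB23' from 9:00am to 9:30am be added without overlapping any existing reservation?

LAB15: starts 8:00am before LAB23 ends 9:30am, and ends 9:30am after LAB23 starts 9:00am → overlap.
LAB16: starts 8:30am before LAB23 ends 9:30am, and ends 10:00am after LAB23 starts 9:00am → overlap.
LAB17: starts 10:00am at or after LAB23 ends 9:30am → clear.
LAB18: starts 10:30am at or after LAB23 ends 9:30am → clear.
LAB19: starts 2:00pm at or after LAB23 ends 9:30am → clear.
LAB20: starts 3:00pm at or after LAB23 ends 9:30am → clear.
LAB22: starts 6:00pm at or after LAB23 ends 9:30am → clear.
LAB21: starts 7:00pm at or after LAB23 ends 9:30am → clear.
LAB23 overlaps LAB15, LAB16.

No — it overlaps LAB15, LAB16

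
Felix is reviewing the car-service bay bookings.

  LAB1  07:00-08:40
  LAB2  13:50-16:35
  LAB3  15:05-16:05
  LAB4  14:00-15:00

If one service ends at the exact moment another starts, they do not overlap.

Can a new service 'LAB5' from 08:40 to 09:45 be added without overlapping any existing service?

Yes — the slot is free

LAB1: ends 08:40 at or before LAB5 starts 08:40 → clear.
LAB2: starts 13:50 at or after LAB5 ends 09:45 → clear.
LAB4: starts 14:00 at or after LAB5 ends 09:45 → clear.
LAB3: starts 15:05 at or after LAB5 ends 09:45 → clear.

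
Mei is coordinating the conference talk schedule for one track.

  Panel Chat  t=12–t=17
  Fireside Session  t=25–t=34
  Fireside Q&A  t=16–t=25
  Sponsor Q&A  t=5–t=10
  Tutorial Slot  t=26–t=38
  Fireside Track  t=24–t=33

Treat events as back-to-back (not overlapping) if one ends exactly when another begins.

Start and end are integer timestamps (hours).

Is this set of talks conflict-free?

No

Two intervals overlap when each starts before the other ends.
Sorted by start: Sponsor Q&A, Panel Chat, Fireside Q&A, Fireside Track, Fireside Session, Tutorial Slot.
Panel Chat starts after Sponsor Q&A ends; Sponsor Q&A is clear from here.
Fireside Q&A starts before Panel Chat ends → Panel Chat and Fireside Q&A overlap.
That's a conflict, so the schedule is not conflict-free.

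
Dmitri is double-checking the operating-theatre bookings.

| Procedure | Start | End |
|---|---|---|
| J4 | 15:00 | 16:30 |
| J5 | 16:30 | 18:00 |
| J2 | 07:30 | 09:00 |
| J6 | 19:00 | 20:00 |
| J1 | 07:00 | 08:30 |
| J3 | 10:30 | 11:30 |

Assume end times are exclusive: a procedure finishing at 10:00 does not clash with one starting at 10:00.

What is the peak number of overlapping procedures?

Walk through starts and ends in time order (an end at T is processed before a start at T):
07:00 start J1 → 1
07:30 start J2 → 2
08:30 end J1 → 1
09:00 end J2 → 0
10:30 start J3 → 1
11:30 end J3 → 0
15:00 start J4 → 1
16:30 end J4 → 0
16:30 start J5 → 1
18:00 end J5 → 0
19:00 start J6 → 1
20:00 end J6 → 0
Peak is 2, at 07:30 (J1, J2).

2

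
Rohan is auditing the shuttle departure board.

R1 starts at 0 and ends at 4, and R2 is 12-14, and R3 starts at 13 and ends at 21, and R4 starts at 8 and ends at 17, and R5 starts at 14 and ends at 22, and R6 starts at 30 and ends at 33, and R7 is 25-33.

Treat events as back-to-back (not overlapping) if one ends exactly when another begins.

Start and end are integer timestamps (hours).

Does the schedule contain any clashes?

Yes

Check each pair: they overlap iff neither finishes before the other starts.
Sorted by start: R1, R4, R2, R3, R5, R7, R6.
R4 starts after R1 ends, so nothing later overlaps R1 either.
R2 starts before R4 ends → R4 and R2 overlap.
That's a conflict, so the schedule is not conflict-free.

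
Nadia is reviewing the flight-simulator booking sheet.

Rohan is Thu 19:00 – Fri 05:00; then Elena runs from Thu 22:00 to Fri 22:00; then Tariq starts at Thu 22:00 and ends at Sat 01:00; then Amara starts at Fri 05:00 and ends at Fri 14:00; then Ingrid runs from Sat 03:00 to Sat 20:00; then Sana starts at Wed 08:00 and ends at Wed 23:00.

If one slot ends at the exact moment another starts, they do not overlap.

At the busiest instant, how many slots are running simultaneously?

3

Sort all start/end points and keep a running count:
Wed 08:00 start Sana → 1
Wed 23:00 end Sana → 0
Thu 19:00 start Rohan → 1
Thu 22:00 start Elena → 2
Thu 22:00 start Tariq → 3
Fri 05:00 end Rohan → 2
Fri 05:00 start Amara → 3
Fri 14:00 end Amara → 2
Fri 22:00 end Elena → 1
Sat 01:00 end Tariq → 0
Sat 03:00 start Ingrid → 1
Sat 20:00 end Ingrid → 0
Peak is 3, at Thu 22:00 (Elena, Rohan, Tariq).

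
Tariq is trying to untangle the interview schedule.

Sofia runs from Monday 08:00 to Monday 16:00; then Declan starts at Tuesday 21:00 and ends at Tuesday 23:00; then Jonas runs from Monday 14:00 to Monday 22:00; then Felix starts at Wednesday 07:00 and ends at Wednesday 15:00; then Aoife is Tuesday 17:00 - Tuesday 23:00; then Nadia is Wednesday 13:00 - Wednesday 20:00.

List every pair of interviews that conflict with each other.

Sorted by start: Sofia, Jonas, Aoife, Declan, Felix, Nadia.
Jonas starts before Sofia ends → Sofia and Jonas overlap.
Aoife starts after Sofia ends; Sofia is clear from here.
Aoife starts after Jonas ends; Jonas is clear from here.
Declan starts before Aoife ends → Aoife and Declan overlap.
Felix starts after Aoife ends; Aoife is clear from here.
Felix starts after Declan ends; Declan is clear from here.
Nadia starts before Felix ends → Felix and Nadia overlap.

Aoife & Declan, Felix & Nadia, Jonas & Sofia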